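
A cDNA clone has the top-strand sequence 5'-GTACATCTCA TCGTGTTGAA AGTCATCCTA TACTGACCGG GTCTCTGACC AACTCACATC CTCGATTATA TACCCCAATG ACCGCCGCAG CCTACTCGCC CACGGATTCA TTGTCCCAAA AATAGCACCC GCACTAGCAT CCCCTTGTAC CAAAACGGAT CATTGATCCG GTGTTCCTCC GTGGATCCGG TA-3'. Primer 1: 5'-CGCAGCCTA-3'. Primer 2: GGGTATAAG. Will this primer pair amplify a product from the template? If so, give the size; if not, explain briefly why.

Primer 2 (GGGTATAAG) does not match the top strand, and its reverse complement CTTATACCC does not match either.
With no annealing site for primer 2, no amplification occurs.

No product — primer 2 has no binding site in the template.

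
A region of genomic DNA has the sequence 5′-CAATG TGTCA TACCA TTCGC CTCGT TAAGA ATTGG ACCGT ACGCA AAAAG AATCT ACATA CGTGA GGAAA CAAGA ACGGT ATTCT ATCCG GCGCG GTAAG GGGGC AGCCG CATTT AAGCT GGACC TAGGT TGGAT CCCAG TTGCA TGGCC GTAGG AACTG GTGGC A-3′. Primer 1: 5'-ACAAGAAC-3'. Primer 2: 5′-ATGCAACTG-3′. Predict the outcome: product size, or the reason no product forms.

Primer 1 (ACAAGAAC) matches the top strand at positions 70–77; it acts as a forward primer.
Primer 2's reverse complement is CAGTTGCAT, matching the top strand at positions 138–146; it acts as a reverse primer.
The 3' ends face each other across positions 70–146, giving a 77 bp product.

Yes — a 77 bp product.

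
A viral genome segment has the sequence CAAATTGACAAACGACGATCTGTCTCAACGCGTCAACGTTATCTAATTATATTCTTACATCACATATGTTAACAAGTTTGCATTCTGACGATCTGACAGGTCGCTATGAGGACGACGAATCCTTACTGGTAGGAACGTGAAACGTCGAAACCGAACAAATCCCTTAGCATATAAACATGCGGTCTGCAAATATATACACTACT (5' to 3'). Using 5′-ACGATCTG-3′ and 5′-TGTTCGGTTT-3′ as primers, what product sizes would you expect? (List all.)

143 bp, 70 bp

The forward primer ACGATCTG matches the top strand at positions 15–22, 88–95.
The reverse primer's reverse complement is AAACCGAACA, matching at positions 148–157.
Each forward site pairs with the reverse site to give a product ending at position 157: sizes 143, 70 bp.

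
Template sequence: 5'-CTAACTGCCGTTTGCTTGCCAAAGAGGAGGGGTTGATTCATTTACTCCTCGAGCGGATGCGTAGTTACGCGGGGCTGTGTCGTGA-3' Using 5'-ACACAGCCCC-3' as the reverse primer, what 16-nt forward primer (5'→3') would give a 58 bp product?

5'-AGAGGAGGGGTTGATT-3'

The reverse primer's reverse complement GGGGCTGTGT matches the template at positions 71–80, so the product ends at position 80.
A 58 bp product then starts at position 80 − 58 + 1 = 23.
The forward primer is identical to the top strand there: AGAGGAGGGGTTGATT.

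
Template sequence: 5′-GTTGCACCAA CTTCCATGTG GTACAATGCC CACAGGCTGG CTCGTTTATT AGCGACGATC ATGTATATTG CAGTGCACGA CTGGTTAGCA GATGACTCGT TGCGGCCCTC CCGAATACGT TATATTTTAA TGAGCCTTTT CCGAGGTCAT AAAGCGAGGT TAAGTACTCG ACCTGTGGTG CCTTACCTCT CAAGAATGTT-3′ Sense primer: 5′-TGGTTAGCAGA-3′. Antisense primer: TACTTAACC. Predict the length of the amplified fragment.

Forward primer TGGTTAGCAGA is found on the top strand at positions 82–92.
Taking the reverse complement of TACTTAACC gives GGTTAAGTA, found at positions 158–166 on the template; the primer anneals here to the top strand with its 3' end pointing upstream.
Amplicon spans positions 82–166: 85 bp.

85 bp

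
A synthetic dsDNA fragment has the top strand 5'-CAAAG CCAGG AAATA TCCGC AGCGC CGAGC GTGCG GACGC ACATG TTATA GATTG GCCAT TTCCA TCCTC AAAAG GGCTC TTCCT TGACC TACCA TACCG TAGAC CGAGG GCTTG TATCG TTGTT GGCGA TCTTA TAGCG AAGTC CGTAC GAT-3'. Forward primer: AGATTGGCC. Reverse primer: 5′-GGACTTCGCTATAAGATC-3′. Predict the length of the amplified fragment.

97 bp

Forward primer AGATTGGCC is found on the top strand at positions 50–58.
The reverse primer's reverse complement is GATCTTATAGCGAAGTCC, which matches the template at positions 129–146.
Product length = (reverse-primer end) − (forward-primer start) + 1 = 146 − 50 + 1 = 97 bp.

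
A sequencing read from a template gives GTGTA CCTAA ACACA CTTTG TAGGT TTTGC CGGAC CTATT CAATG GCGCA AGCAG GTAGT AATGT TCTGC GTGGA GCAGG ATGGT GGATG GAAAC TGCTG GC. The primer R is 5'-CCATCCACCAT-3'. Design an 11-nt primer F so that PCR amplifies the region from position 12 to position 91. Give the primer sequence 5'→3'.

The reverse primer's reverse complement ATGGTGGATGG matches the template at positions 81–91; the product starts at position 12.
The forward primer is identical to the top strand over positions 12–22: CACACTTTGTA.

5'-CACACTTTGTA-3'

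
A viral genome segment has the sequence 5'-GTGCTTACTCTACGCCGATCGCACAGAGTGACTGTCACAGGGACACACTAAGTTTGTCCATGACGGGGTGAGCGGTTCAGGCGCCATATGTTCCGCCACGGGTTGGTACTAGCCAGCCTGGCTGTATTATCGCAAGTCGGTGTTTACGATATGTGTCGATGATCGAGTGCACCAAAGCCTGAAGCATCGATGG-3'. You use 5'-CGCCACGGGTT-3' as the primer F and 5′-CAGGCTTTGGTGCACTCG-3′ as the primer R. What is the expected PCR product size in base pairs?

88 bp

Scanning the template, CGCCACGGGTT occurs at positions 94–104; this primer anneals to the bottom strand there with its 3' end pointing downstream.
Taking the reverse complement of CAGGCTTTGGTGCACTCG gives CGAGTGCACCAAAGCCTG, found at positions 164–181 on the template; the primer anneals here to the top strand with its 3' end pointing upstream.
Product length = (reverse-primer end) − (forward-primer start) + 1 = 181 − 94 + 1 = 88 bp.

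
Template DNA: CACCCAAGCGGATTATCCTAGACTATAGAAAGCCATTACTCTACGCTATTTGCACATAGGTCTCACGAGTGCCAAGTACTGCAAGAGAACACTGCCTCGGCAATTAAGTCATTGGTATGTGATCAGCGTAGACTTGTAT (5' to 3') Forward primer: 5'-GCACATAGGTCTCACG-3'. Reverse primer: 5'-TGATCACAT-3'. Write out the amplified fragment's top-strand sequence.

5'-GCACATAGGTCTCACGAGTGCCAAGTACTGCAAGAGAACACTGCCTCGGCAATTAAGTCATTGGTATGTGATCA-3'

Forward primer GCACATAGGTCTCACG is found on the top strand at positions 52–67.
Taking the reverse complement of TGATCACAT gives ATGTGATCA, found at positions 117–125 on the template; the primer anneals here to the top strand with its 3' end pointing upstream.
The product is the template from position 52 through 125 (74 bp).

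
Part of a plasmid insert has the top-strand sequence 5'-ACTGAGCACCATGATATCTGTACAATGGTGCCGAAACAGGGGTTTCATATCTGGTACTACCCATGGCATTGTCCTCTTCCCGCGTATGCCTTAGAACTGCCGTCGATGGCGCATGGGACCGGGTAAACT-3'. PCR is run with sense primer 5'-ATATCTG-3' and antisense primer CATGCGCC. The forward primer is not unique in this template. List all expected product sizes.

102 bp, 69 bp

The forward primer ATATCTG matches the top strand at positions 14–20, 47–53.
The reverse primer's reverse complement is GGCGCATG, matching at positions 108–115.
Each forward site pairs with the reverse site to give a product ending at position 115: sizes 102, 69 bp.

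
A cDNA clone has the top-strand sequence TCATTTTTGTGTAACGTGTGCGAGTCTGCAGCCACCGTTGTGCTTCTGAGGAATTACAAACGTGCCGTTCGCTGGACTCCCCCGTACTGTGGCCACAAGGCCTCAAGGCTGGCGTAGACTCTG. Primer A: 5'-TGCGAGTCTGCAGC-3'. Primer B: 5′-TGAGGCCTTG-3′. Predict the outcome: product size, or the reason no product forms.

Primer A (TGCGAGTCTGCAGC) matches the top strand at positions 19–32; it acts as a forward primer.
Primer B's reverse complement is CAAGGCCTCA, matching the top strand at positions 96–105; it acts as a reverse primer.
The 3' ends face each other across positions 19–105, giving an 87 bp product.

Yes — an 87 bp product.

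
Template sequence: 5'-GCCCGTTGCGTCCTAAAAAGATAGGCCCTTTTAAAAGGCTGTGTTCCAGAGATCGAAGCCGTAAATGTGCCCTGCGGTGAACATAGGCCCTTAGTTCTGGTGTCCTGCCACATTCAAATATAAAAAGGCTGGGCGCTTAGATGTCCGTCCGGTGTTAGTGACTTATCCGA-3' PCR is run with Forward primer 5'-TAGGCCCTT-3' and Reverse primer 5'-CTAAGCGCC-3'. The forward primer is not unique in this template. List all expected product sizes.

119 bp, 57 bp

The forward primer TAGGCCCTT matches the top strand at positions 22–30, 84–92.
The reverse primer's reverse complement is GGCGCTTAG, matching at positions 132–140.
Each forward site pairs with the reverse site to give a product ending at position 140: sizes 119, 57 bp.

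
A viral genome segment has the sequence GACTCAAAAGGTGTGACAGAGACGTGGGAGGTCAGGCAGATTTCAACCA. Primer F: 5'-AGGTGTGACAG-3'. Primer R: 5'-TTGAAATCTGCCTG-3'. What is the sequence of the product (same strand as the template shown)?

Scanning the template, AGGTGTGACAG occurs at positions 9–19; this primer anneals to the bottom strand there with its 3' end pointing downstream.
Taking the reverse complement of TTGAAATCTGCCTG gives CAGGCAGATTTCAA, found at positions 33–46 on the template; the primer anneals here to the top strand with its 3' end pointing upstream.
The product is the template from position 9 through 46 (38 bp).

5'-AGGTGTGACAGAGACGTGGGAGGTCAGGCAGATTTCAA-3'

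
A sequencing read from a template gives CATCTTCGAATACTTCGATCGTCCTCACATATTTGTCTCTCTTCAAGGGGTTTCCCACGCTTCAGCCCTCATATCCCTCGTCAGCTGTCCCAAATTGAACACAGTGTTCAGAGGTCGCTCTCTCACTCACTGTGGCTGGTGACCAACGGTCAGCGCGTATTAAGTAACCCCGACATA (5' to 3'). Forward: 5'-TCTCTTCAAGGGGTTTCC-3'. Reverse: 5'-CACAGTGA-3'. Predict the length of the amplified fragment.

97 bp

Scanning the template, TCTCTTCAAGGGGTTTCC occurs at positions 38–55; this primer anneals to the bottom strand there with its 3' end pointing downstream.
Taking the reverse complement of CACAGTGA gives TCACTGTG, found at positions 127–134 on the template; the primer anneals here to the top strand with its 3' end pointing upstream.
Product length = (reverse-primer end) − (forward-primer start) + 1 = 134 − 38 + 1 = 97 bp.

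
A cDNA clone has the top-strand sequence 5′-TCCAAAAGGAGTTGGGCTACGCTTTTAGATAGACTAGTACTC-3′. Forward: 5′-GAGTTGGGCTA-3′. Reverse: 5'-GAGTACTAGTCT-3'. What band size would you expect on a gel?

Forward primer GAGTTGGGCTA is found on the top strand at positions 9–19.
Reverse complement of the reverse primer: AGACTAGTACTC. This occurs on the top strand at positions 31–42.
Product length = (reverse-primer end) − (forward-primer start) + 1 = 42 − 9 + 1 = 34 bp.

34 bp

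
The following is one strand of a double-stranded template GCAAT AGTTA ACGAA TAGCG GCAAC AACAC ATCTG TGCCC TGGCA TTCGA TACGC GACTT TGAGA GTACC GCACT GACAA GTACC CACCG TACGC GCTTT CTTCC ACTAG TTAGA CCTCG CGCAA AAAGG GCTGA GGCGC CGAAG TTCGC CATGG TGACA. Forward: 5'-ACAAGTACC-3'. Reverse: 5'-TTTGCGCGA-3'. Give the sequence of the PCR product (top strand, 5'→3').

5'-ACAAGTACCCACCGTACGCGCTTTCTTCCACTAGTTAGACCTCGCGCAAA-3'

The forward primer matches the template at positions 77–85.
The reverse primer's reverse complement is TCGCGCAAA, which matches the template at positions 118–126.
The product is the template from position 77 through 126 (50 bp).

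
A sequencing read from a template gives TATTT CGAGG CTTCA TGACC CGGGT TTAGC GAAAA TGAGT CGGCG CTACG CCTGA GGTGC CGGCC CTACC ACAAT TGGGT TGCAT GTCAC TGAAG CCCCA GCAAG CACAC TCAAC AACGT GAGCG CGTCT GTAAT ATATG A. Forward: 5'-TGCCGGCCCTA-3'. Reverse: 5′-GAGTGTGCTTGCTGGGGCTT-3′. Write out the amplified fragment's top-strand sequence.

5'-TGCCGGCCCTACCACAATTGGGTTGCATGTCACTGAAGCCCCAGCAAGCACACTC-3'

Scanning the template, TGCCGGCCCTA occurs at positions 58–68; this primer anneals to the bottom strand there with its 3' end pointing downstream.
The reverse primer's reverse complement is AAGCCCCAGCAAGCACACTC, which matches the template at positions 93–112.
The product is the template from position 58 through 112 (55 bp).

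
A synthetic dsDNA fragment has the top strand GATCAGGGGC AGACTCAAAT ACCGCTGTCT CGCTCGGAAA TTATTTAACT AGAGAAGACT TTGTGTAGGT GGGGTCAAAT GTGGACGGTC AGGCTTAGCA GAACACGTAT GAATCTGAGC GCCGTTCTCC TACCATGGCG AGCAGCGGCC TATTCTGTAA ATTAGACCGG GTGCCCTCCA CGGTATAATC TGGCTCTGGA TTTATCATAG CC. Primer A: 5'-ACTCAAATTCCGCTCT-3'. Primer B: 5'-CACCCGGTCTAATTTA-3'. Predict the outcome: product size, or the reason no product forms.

Primer A (ACTCAAATTCCGCTCT) does not match the top strand, and its reverse complement AGAGCGGAATTTGAGT does not match either.
With no annealing site for primer A, no amplification occurs.

No product — primer A has no binding site in the template.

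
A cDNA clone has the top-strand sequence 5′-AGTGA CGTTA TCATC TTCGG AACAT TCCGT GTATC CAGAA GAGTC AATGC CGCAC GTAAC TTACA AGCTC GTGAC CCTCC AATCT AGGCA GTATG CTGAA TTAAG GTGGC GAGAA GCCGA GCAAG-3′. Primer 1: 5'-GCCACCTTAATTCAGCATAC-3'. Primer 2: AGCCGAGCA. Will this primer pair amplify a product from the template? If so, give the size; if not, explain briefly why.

Primer 1 (GCCACCTTAATTCAGCATAC) has reverse complement GTATGCTGAATTAAGGTGGC, which matches the top strand at positions 91–110; primer 1 anneals to the top strand there with its 3' end pointing upstream toward position 91.
Primer 2 (AGCCGAGCA) matches the top strand directly at positions 115–123; it anneals to the bottom strand with its 3' end pointing downstream toward position 123.
The 3' ends diverge (primer 1 extends toward position 1, primer 2 toward position 125), so the primers never converge on a shared product.

No product — the primers' 3' ends point away from each other.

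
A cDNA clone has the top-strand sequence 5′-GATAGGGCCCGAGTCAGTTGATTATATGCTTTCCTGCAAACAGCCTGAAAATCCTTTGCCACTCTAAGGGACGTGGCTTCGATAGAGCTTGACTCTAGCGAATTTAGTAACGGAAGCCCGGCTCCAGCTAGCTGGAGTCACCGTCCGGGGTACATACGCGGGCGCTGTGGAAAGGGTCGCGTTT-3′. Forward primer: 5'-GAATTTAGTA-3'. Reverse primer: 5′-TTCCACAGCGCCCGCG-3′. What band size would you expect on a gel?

Scanning the template, GAATTTAGTA occurs at positions 100–109; this primer anneals to the bottom strand there with its 3' end pointing downstream.
The reverse primer's reverse complement is CGCGGGCGCTGTGGAA, which matches the template at positions 157–172.
Amplicon spans positions 100–172: 73 bp.

73 bp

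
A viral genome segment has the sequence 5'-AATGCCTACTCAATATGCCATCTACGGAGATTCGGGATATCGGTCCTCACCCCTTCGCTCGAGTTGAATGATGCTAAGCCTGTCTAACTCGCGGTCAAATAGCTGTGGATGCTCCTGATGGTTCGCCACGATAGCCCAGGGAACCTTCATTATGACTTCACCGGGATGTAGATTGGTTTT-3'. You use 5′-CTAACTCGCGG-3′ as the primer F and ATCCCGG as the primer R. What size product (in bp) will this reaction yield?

Scanning the template, CTAACTCGCGG occurs at positions 84–94; this primer anneals to the bottom strand there with its 3' end pointing downstream.
Taking the reverse complement of ATCCCGG gives CCGGGAT, found at positions 161–167 on the template; the primer anneals here to the top strand with its 3' end pointing upstream.
The product runs from position 84 to position 167, so its length is 167 − 84 + 1 = 84 bp.

84 bp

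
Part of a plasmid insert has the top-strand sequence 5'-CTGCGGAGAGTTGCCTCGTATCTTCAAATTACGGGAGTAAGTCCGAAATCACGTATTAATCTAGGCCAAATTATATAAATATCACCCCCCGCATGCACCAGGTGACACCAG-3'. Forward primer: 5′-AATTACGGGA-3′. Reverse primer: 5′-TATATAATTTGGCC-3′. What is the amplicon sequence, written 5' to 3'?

The forward primer matches the template at positions 27–36.
The reverse primer's reverse complement is GGCCAAATTATATA, which matches the template at positions 64–77.
The product is the template from position 27 through 77 (51 bp).

5'-AATTACGGGAGTAAGTCCGAAATCACGTATTAATCTAGGCCAAATTATATA-3'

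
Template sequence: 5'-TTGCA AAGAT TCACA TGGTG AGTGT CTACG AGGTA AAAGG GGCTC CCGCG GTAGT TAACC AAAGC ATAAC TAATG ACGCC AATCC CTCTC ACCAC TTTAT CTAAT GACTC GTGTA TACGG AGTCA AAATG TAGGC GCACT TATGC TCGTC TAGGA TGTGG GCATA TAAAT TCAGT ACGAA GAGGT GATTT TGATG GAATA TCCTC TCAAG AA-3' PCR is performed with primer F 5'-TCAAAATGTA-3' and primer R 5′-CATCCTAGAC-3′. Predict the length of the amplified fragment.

Scanning the template, TCAAAATGTA occurs at positions 123–132; this primer anneals to the bottom strand there with its 3' end pointing downstream.
The reverse primer's reverse complement is GTCTAGGATG, which matches the template at positions 148–157.
The product runs from position 123 to position 157, so its length is 157 − 123 + 1 = 35 bp.

35 bp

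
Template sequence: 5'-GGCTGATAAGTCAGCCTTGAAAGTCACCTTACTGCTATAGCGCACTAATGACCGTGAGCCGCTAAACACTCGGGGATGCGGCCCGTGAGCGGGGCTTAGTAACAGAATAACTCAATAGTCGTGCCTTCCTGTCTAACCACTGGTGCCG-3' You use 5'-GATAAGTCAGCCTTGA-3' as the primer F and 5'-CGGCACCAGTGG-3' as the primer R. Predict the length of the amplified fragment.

The forward primer matches the template at positions 5–20.
The reverse primer's reverse complement is CCACTGGTGCCG, which matches the template at positions 137–148.
Product length = (reverse-primer end) − (forward-primer start) + 1 = 148 − 5 + 1 = 144 bp.

144 bp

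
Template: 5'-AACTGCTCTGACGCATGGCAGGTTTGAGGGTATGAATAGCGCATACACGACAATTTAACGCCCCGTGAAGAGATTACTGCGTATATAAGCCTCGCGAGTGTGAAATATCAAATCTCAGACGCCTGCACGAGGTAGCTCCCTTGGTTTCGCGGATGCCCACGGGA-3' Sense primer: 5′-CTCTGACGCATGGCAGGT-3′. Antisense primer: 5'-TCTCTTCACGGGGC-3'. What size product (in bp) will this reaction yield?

Scanning the template, CTCTGACGCATGGCAGGT occurs at positions 6–23; this primer anneals to the bottom strand there with its 3' end pointing downstream.
Reverse complement of the reverse primer: GCCCCGTGAAGAGA. This occurs on the top strand at positions 60–73.
Amplicon spans positions 6–73: 68 bp.

68 bp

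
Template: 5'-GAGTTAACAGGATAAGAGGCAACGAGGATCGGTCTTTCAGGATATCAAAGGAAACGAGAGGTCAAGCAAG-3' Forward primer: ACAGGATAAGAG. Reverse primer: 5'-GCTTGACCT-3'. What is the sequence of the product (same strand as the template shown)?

The forward primer matches the template at positions 7–18.
Reverse complement of the reverse primer: AGGTCAAGC. This occurs on the top strand at positions 59–67.
The product is the template from position 7 through 67 (61 bp).

5'-ACAGGATAAGAGGCAACGAGGATCGGTCTTTCAGGATATCAAAGGAAACGAGAGGTCAAGC-3'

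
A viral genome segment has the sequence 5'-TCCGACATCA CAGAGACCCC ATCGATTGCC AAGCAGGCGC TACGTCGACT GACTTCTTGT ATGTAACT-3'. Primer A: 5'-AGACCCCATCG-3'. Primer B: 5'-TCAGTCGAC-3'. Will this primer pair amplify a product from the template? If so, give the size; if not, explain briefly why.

Primer A (AGACCCCATCG) matches the top strand at positions 14–24; it acts as a forward primer.
Primer B's reverse complement is GTCGACTGA, matching the top strand at positions 44–52; it acts as a reverse primer.
The 3' ends face each other across positions 14–52, giving a 39 bp product.

Yes — a 39 bp product.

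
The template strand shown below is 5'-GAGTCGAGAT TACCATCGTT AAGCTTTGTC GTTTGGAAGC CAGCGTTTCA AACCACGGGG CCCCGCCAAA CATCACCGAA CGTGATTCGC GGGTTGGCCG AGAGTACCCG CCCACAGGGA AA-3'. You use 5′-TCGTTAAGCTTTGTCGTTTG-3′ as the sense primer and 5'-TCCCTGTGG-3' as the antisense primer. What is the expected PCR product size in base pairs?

105 bp

Forward primer TCGTTAAGCTTTGTCGTTTG is found on the top strand at positions 16–35.
Taking the reverse complement of TCCCTGTGG gives CCACAGGGA, found at positions 112–120 on the template; the primer anneals here to the top strand with its 3' end pointing upstream.
The product runs from position 16 to position 120, so its length is 120 − 16 + 1 = 105 bp.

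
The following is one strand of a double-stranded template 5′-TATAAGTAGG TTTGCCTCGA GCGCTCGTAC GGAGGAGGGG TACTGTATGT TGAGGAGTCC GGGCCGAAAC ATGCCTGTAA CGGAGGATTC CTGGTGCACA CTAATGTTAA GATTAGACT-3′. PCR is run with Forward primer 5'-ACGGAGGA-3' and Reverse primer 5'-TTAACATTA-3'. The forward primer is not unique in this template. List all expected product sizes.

The forward primer ACGGAGGA matches the top strand at positions 29–36, 80–87.
The reverse primer's reverse complement is TAATGTTAA, matching at positions 102–110.
Each forward site pairs with the reverse site to give a product ending at position 110: sizes 82, 31 bp.

82 bp, 31 bp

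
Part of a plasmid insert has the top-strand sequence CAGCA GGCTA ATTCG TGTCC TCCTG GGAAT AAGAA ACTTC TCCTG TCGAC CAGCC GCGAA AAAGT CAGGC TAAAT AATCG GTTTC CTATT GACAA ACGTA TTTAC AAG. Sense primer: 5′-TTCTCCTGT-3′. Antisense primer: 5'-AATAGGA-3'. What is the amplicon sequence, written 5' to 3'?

The forward primer matches the template at positions 38–46.
Taking the reverse complement of AATAGGA gives TCCTATT, found at positions 84–90 on the template; the primer anneals here to the top strand with its 3' end pointing upstream.
The product is the template from position 38 through 90 (53 bp).

5'-TTCTCCTGTCGACCAGCCGCGAAAAAGTCAGGCTAAATAATCGGTTTCCTATT-3'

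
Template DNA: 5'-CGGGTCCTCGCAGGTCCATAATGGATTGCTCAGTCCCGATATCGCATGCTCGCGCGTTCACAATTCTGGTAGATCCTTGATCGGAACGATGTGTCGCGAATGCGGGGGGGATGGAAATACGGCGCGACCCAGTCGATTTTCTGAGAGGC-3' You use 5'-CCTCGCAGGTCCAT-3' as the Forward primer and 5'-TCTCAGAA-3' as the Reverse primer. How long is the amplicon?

141 bp

The forward primer matches the template at positions 6–19.
Reverse complement of the reverse primer: TTCTGAGA. This occurs on the top strand at positions 139–146.
Amplicon spans positions 6–146: 141 bp.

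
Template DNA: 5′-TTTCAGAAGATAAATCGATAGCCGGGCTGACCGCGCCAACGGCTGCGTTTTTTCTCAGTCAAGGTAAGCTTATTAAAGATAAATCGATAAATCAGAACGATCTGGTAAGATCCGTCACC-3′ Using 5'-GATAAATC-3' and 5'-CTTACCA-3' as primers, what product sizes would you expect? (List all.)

The forward primer GATAAATC matches the top strand at positions 9–16, 78–85, 86–93.
The reverse primer's reverse complement is TGGTAAG, matching at positions 103–109.
Each forward site pairs with the reverse site to give a product ending at position 109: sizes 101, 32, 24 bp.

101 bp, 32 bp, 24 bp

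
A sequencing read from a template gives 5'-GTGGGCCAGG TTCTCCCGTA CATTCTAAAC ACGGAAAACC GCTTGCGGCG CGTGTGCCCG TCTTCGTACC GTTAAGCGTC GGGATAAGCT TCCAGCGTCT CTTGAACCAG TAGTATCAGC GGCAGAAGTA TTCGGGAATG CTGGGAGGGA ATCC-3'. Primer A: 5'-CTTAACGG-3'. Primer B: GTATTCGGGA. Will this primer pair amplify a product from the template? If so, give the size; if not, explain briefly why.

Primer A (CTTAACGG) has reverse complement CCGTTAAG, which matches the top strand at positions 69–76; primer A anneals to the top strand there with its 3' end pointing upstream toward position 69.
Primer B (GTATTCGGGA) matches the top strand directly at positions 128–137; it anneals to the bottom strand with its 3' end pointing downstream toward position 137.
The 3' ends diverge (primer A extends toward position 1, primer B toward position 154), so the primers never converge on a shared product.

No product — the primers' 3' ends point away from each other.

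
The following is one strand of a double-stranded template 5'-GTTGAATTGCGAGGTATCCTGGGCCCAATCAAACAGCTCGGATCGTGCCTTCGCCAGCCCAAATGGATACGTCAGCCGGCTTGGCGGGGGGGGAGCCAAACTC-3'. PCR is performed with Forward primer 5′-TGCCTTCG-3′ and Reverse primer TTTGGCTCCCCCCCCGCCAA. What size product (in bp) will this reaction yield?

55 bp

Forward primer TGCCTTCG is found on the top strand at positions 46–53.
Taking the reverse complement of TTTGGCTCCCCCCCCGCCAA gives TTGGCGGGGGGGGAGCCAAA, found at positions 81–100 on the template; the primer anneals here to the top strand with its 3' end pointing upstream.
Amplicon spans positions 46–100: 55 bp.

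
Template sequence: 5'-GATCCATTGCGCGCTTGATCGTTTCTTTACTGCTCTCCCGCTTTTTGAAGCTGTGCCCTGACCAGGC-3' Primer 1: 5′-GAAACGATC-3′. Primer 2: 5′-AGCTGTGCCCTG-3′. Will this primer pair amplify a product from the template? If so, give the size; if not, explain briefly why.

No product — the primers' 3' ends point away from each other.

Primer 1 (GAAACGATC) has reverse complement GATCGTTTC, which matches the top strand at positions 17–25; primer 1 anneals to the top strand there with its 3' end pointing upstream toward position 17.
Primer 2 (AGCTGTGCCCTG) matches the top strand directly at positions 49–60; it anneals to the bottom strand with its 3' end pointing downstream toward position 60.
The 3' ends diverge (primer 1 extends toward position 1, primer 2 toward position 67), so the primers never converge on a shared product.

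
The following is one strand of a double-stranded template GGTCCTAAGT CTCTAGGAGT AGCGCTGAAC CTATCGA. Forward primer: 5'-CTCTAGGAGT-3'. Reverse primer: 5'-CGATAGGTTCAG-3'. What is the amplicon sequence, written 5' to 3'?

5'-CTCTAGGAGTAGCGCTGAACCTATCG-3'

The forward primer matches the template at positions 11–20.
The reverse primer's reverse complement is CTGAACCTATCG, which matches the template at positions 25–36.
The product is the template from position 11 through 36 (26 bp).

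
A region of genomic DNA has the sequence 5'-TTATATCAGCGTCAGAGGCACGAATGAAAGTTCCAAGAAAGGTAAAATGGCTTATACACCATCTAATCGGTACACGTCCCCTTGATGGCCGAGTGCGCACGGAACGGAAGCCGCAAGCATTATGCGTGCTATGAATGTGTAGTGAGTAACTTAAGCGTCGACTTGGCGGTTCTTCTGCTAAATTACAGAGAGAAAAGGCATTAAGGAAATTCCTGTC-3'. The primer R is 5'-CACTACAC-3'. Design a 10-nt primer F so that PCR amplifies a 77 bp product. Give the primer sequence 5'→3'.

5'-CGGTACACGT-3'

The reverse primer's reverse complement GTGTAGTG matches the template at positions 137–144, so the product ends at position 144.
A 77 bp product then starts at position 144 − 77 + 1 = 68.
The forward primer is identical to the top strand there: CGGTACACGT.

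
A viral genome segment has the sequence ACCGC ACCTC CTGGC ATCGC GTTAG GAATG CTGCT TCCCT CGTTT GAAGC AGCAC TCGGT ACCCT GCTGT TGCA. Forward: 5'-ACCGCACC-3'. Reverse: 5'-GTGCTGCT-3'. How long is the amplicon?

The forward primer matches the template at positions 1–8.
Taking the reverse complement of GTGCTGCT gives AGCAGCAC, found at positions 48–55 on the template; the primer anneals here to the top strand with its 3' end pointing upstream.
Product length = (reverse-primer end) − (forward-primer start) + 1 = 55 − 1 + 1 = 55 bp.

55 bp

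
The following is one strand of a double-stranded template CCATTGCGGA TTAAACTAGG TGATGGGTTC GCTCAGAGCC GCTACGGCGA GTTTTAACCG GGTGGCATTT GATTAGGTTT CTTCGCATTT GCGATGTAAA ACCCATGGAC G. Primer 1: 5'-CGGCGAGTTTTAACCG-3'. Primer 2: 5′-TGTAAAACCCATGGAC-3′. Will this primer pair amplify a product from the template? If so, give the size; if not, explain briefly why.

No product — both primers anneal to the same strand and extend in the same direction.

Primer 1 (CGGCGAGTTTTAACCG) matches the top strand at positions 45–60 (3' end points downstream).
Primer 2 (TGTAAAACCCATGGAC) also matches the top strand directly, at positions 95–110 — its reverse complement GTCCATGGGTTTTACA is not present.
Both primers anneal to the bottom strand with 3' ends pointing the same way, so neither can prime synthesis back toward the other.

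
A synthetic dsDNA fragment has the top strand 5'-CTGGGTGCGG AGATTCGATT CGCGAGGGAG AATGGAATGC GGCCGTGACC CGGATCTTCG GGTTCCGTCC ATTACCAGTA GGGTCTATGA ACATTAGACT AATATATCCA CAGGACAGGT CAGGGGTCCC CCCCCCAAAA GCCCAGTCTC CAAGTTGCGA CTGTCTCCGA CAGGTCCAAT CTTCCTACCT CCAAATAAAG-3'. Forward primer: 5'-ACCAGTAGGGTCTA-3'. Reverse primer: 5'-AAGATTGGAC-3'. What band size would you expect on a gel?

Scanning the template, ACCAGTAGGGTCTA occurs at positions 74–87; this primer anneals to the bottom strand there with its 3' end pointing downstream.
The reverse primer's reverse complement is GTCCAATCTT, which matches the template at positions 174–183.
Amplicon spans positions 74–183: 110 bp.

110 bp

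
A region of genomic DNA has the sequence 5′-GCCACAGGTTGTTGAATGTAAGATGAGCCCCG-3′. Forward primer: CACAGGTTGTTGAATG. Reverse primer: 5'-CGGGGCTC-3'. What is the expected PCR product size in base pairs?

30 bp

Scanning the template, CACAGGTTGTTGAATG occurs at positions 3–18; this primer anneals to the bottom strand there with its 3' end pointing downstream.
The reverse primer's reverse complement is GAGCCCCG, which matches the template at positions 25–32.
Amplicon spans positions 3–32: 30 bp.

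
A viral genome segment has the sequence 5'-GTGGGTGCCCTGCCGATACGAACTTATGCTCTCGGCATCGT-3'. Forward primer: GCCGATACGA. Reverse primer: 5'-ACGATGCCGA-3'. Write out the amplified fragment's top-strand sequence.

5'-GCCGATACGAACTTATGCTCTCGGCATCGT-3'

Forward primer GCCGATACGA is found on the top strand at positions 12–21.
The reverse primer's reverse complement is TCGGCATCGT, which matches the template at positions 32–41.
The product is the template from position 12 through 41 (30 bp).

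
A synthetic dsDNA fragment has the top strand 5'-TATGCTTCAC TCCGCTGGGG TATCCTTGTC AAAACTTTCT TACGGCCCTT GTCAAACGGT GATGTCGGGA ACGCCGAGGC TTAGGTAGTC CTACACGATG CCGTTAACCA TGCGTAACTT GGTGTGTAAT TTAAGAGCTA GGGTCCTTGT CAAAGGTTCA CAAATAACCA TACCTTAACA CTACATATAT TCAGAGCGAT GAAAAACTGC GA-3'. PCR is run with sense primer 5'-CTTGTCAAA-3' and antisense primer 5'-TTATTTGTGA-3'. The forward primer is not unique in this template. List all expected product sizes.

143 bp, 120 bp, 22 bp

The forward primer CTTGTCAAA matches the top strand at positions 25–33, 48–56, 146–154.
The reverse primer's reverse complement is TCACAAATAA, matching at positions 158–167.
Each forward site pairs with the reverse site to give a product ending at position 167: sizes 143, 120, 22 bp.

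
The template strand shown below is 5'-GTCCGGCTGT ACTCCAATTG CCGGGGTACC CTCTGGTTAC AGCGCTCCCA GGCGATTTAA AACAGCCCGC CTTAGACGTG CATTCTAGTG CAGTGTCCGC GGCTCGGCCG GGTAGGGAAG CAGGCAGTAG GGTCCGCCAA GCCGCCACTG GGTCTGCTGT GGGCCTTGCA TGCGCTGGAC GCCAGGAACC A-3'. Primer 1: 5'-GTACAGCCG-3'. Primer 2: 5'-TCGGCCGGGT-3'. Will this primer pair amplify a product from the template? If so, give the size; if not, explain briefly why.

Primer 1 (GTACAGCCG) has reverse complement CGGCTGTAC, which matches the top strand at positions 4–12; primer 1 anneals to the top strand there with its 3' end pointing upstream toward position 4.
Primer 2 (TCGGCCGGGT) matches the top strand directly at positions 104–113; it anneals to the bottom strand with its 3' end pointing downstream toward position 113.
The 3' ends diverge (primer 1 extends toward position 1, primer 2 toward position 191), so the primers never converge on a shared product.

No product — the primers' 3' ends point away from each other.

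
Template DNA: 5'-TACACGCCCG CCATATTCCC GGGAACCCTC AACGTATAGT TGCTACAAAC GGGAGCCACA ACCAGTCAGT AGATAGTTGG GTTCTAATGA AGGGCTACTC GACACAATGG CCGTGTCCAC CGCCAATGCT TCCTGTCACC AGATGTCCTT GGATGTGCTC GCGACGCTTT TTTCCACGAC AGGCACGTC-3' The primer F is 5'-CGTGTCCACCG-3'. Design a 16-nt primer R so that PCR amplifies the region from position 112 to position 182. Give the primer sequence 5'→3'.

5'-CTGTCGTGGAAAAAAG-3'

The product's 3' end on the top strand is position 182.
The reverse primer anneals to the top strand over positions 167–182, i.e. to CTTTTTTCCACGACAG.
Its sequence written 5'→3' is the reverse complement: CTGTCGTGGAAAAAAG.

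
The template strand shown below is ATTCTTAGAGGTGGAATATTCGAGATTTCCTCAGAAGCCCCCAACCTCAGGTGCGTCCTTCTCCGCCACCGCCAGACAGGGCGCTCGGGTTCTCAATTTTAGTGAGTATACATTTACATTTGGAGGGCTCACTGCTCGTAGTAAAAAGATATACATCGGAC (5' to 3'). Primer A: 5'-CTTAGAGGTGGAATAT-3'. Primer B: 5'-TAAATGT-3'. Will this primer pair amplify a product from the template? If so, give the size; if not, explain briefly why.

Primer A (CTTAGAGGTGGAATAT) matches the top strand at positions 4–19; it acts as a forward primer.
Primer B's reverse complement is ACATTTA, matching the top strand at positions 110–116; it acts as a reverse primer.
The 3' ends face each other across positions 4–116, giving a 113 bp product.

Yes — a 113 bp product.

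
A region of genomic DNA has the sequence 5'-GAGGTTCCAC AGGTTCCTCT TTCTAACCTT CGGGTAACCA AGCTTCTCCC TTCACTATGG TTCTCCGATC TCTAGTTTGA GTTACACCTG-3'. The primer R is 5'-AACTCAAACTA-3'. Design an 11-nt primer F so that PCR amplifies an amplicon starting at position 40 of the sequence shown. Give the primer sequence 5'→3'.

The reverse primer's reverse complement TAGTTTGAGTT matches the template at positions 73–83; the product starts at position 40.
The forward primer is identical to the top strand over positions 40–50: AAGCTTCTCCC.

5'-AAGCTTCTCCC-3'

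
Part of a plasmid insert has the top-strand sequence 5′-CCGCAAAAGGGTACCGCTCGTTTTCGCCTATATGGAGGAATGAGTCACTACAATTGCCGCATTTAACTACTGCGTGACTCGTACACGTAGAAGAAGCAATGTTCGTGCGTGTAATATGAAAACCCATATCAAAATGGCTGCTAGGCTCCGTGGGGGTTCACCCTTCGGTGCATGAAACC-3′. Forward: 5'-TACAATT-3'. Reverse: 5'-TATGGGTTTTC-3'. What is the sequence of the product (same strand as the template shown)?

Scanning the template, TACAATT occurs at positions 49–55; this primer anneals to the bottom strand there with its 3' end pointing downstream.
The reverse primer's reverse complement is GAAAACCCATA, which matches the template at positions 118–128.
The product is the template from position 49 through 128 (80 bp).

5'-TACAATTGCCGCATTTAACTACTGCGTGACTCGTACACGTAGAAGAAGCAATGTTCGTGCGTGTAATATGAAAACCCATA-3'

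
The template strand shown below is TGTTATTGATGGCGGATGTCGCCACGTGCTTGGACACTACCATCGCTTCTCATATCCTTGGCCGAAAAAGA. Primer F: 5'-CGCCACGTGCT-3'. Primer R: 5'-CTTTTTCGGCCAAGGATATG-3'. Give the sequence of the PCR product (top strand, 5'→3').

5'-CGCCACGTGCTTGGACACTACCATCGCTTCTCATATCCTTGGCCGAAAAAG-3'

Forward primer CGCCACGTGCT is found on the top strand at positions 20–30.
The reverse primer's reverse complement is CATATCCTTGGCCGAAAAAG, which matches the template at positions 51–70.
The product is the template from position 20 through 70 (51 bp).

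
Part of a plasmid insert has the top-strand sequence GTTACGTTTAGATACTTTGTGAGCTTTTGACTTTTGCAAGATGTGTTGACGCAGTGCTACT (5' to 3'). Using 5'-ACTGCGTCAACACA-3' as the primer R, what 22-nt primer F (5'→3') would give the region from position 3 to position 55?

The reverse primer's reverse complement TGTGTTGACGCAGT matches the template at positions 42–55; the product starts at position 3.
The forward primer is identical to the top strand over positions 3–24: TACGTTTAGATACTTTGTGAGC.

5'-TACGTTTAGATACTTTGTGAGC-3'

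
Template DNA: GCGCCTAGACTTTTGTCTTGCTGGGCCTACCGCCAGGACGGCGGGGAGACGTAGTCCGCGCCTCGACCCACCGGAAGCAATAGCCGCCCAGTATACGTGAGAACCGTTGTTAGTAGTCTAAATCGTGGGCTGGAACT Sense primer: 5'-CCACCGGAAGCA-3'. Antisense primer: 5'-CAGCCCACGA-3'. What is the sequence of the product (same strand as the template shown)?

The forward primer matches the template at positions 68–79.
Reverse complement of the reverse primer: TCGTGGGCTG. This occurs on the top strand at positions 123–132.
The product is the template from position 68 through 132 (65 bp).

5'-CCACCGGAAGCAATAGCCGCCCAGTATACGTGAGAACCGTTGTTAGTAGTCTAAATCGTGGGCTG-3'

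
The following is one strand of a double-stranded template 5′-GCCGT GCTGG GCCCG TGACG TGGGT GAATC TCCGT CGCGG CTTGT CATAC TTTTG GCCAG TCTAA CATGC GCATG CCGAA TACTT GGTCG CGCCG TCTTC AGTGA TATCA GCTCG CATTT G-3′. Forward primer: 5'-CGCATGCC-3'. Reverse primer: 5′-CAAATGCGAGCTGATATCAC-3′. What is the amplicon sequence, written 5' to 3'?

5'-CGCATGCCGAATACTTGGTCGCGCCGTCTTCAGTGATATCAGCTCGCATTTG-3'

Forward primer CGCATGCC is found on the top strand at positions 70–77.
Taking the reverse complement of CAAATGCGAGCTGATATCAC gives GTGATATCAGCTCGCATTTG, found at positions 102–121 on the template; the primer anneals here to the top strand with its 3' end pointing upstream.
The product is the template from position 70 through 121 (52 bp).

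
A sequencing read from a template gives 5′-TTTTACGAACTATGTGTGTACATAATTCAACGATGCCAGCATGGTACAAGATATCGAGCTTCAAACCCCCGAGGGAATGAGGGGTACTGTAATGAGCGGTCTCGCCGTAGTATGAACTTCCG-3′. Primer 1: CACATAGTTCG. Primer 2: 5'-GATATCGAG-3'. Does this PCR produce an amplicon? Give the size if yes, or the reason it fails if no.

No product — the primers' 3' ends point away from each other.

Primer 1 (CACATAGTTCG) has reverse complement CGAACTATGTG, which matches the top strand at positions 6–16; primer 1 anneals to the top strand there with its 3' end pointing upstream toward position 6.
Primer 2 (GATATCGAG) matches the top strand directly at positions 50–58; it anneals to the bottom strand with its 3' end pointing downstream toward position 58.
The 3' ends diverge (primer 1 extends toward position 1, primer 2 toward position 122), so the primers never converge on a shared product.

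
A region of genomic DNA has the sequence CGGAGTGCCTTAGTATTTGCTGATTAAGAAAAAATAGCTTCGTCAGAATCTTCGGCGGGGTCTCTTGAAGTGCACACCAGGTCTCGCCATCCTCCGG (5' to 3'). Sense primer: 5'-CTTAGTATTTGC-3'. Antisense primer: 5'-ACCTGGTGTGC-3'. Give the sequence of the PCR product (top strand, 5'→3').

Forward primer CTTAGTATTTGC is found on the top strand at positions 9–20.
Taking the reverse complement of ACCTGGTGTGC gives GCACACCAGGT, found at positions 72–82 on the template; the primer anneals here to the top strand with its 3' end pointing upstream.
The product is the template from position 9 through 82 (74 bp).

5'-CTTAGTATTTGCTGATTAAGAAAAAATAGCTTCGTCAGAATCTTCGGCGGGGTCTCTTGAAGTGCACACCAGGT-3'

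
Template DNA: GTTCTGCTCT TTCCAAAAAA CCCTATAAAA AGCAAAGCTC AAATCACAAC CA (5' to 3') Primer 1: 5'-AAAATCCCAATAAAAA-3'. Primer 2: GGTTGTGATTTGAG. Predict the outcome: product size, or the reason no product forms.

Primer 1 (AAAATCCCAATAAAAA) does not match the top strand, and its reverse complement TTTTTATTGGGATTTT does not match either.
With no annealing site for primer 1, no amplification occurs.

No product — primer 1 has no binding site in the template.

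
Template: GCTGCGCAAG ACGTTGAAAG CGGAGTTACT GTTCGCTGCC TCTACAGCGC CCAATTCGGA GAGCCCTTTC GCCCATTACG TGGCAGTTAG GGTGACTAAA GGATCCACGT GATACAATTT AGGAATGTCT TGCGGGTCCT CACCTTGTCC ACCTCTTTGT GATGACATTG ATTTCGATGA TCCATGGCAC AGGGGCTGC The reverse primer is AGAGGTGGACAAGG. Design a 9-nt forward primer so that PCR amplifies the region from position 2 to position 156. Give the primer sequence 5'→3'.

The reverse primer's reverse complement CCTTGTCCACCTCT matches the template at positions 143–156; the product starts at position 2.
The forward primer is identical to the top strand over positions 2–10: CTGCGCAAG.

5'-CTGCGCAAG-3'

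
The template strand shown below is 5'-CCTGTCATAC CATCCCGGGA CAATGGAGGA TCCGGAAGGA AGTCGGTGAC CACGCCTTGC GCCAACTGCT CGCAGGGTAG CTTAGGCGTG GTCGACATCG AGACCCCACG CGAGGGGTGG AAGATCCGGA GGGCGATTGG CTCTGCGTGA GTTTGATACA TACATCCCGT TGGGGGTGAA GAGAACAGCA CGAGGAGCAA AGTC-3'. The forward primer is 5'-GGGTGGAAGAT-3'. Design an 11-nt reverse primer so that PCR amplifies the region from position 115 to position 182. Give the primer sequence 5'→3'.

The product's 3' end on the top strand is position 182.
The reverse primer anneals to the top strand over positions 172–182, i.e. to GGGGGTGAAGA.
Its sequence written 5'→3' is the reverse complement: TCTTCACCCCC.

5'-TCTTCACCCCC-3'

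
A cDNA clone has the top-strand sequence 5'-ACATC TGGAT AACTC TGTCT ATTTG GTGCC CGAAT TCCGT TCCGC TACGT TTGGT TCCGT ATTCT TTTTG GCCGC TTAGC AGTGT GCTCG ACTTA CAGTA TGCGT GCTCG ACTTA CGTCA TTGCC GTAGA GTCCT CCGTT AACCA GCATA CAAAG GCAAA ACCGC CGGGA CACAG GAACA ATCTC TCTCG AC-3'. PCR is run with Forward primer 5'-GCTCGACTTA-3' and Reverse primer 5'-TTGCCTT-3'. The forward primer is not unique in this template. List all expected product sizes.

The forward primer GCTCGACTTA matches the top strand at positions 86–95, 106–115.
The reverse primer's reverse complement is AAGGCAA, matching at positions 153–159.
Each forward site pairs with the reverse site to give a product ending at position 159: sizes 74, 54 bp.

74 bp, 54 bp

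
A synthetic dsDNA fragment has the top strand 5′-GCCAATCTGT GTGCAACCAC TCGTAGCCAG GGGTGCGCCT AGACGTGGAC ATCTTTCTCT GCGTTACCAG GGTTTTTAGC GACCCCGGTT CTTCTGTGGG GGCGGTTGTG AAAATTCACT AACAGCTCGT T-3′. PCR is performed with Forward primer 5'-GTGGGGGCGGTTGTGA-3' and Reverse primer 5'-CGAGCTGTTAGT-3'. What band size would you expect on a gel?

34 bp

Forward primer GTGGGGGCGGTTGTGA is found on the top strand at positions 96–111.
Reverse complement of the reverse primer: ACTAACAGCTCG. This occurs on the top strand at positions 118–129.
Product length = (reverse-primer end) − (forward-primer start) + 1 = 129 − 96 + 1 = 34 bp.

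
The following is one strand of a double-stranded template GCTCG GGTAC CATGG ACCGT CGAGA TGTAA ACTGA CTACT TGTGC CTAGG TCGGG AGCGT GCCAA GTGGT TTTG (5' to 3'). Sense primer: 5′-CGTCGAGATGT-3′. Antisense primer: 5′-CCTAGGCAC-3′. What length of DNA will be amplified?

Forward primer CGTCGAGATGT is found on the top strand at positions 18–28.
Reverse complement of the reverse primer: GTGCCTAGG. This occurs on the top strand at positions 42–50.
Amplicon spans positions 18–50: 33 bp.

33 bp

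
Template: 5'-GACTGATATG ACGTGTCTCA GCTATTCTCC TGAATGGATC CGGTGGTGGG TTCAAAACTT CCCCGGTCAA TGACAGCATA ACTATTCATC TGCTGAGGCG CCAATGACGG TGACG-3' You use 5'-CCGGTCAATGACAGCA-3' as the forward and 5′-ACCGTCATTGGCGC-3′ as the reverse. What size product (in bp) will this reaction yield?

49 bp

Scanning the template, CCGGTCAATGACAGCA occurs at positions 63–78; this primer anneals to the bottom strand there with its 3' end pointing downstream.
Taking the reverse complement of ACCGTCATTGGCGC gives GCGCCAATGACGGT, found at positions 98–111 on the template; the primer anneals here to the top strand with its 3' end pointing upstream.
The product runs from position 63 to position 111, so its length is 111 − 63 + 1 = 49 bp.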